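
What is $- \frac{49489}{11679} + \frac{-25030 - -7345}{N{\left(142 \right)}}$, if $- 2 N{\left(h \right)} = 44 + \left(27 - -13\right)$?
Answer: $\frac{68154859}{163506} \approx 416.83$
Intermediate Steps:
$N{\left(h \right)} = -42$ ($N{\left(h \right)} = - \frac{44 + \left(27 - -13\right)}{2} = - \frac{44 + \left(27 + 13\right)}{2} = - \frac{44 + 40}{2} = \left(- \frac{1}{2}\right) 84 = -42$)
$- \frac{49489}{11679} + \frac{-25030 - -7345}{N{\left(142 \right)}} = - \frac{49489}{11679} + \frac{-25030 - -7345}{-42} = \left(-49489\right) \frac{1}{11679} + \left(-25030 + 7345\right) \left(- \frac{1}{42}\right) = - \frac{49489}{11679} - - \frac{5895}{14} = - \frac{49489}{11679} + \frac{5895}{14} = \frac{68154859}{163506}$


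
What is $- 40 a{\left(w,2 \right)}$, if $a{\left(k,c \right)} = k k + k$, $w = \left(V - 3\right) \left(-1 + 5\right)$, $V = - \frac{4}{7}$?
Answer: $- \frac{372000}{49} \approx -7591.8$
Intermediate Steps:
$V = - \frac{4}{7}$ ($V = \left(-4\right) \frac{1}{7} = - \frac{4}{7} \approx -0.57143$)
$w = - \frac{100}{7}$ ($w = \left(- \frac{4}{7} - 3\right) \left(-1 + 5\right) = \left(- \frac{25}{7}\right) 4 = - \frac{100}{7} \approx -14.286$)
$a{\left(k,c \right)} = k + k^{2}$ ($a{\left(k,c \right)} = k^{2} + k = k + k^{2}$)
$- 40 a{\left(w,2 \right)} = - 40 \left(- \frac{100 \left(1 - \frac{100}{7}\right)}{7}\right) = - 40 \left(\left(- \frac{100}{7}\right) \left(- \frac{93}{7}\right)\right) = \left(-40\right) \frac{9300}{49} = - \frac{372000}{49}$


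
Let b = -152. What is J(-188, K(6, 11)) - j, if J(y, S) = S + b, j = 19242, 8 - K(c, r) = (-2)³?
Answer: -19378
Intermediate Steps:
K(c, r) = 16 (K(c, r) = 8 - 1*(-2)³ = 8 - 1*(-8) = 8 + 8 = 16)
J(y, S) = -152 + S (J(y, S) = S - 152 = -152 + S)
J(-188, K(6, 11)) - j = (-152 + 16) - 1*19242 = -136 - 19242 = -19378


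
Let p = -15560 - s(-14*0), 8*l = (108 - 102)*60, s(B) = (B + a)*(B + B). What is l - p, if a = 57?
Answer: 15605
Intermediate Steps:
s(B) = 2*B*(57 + B) (s(B) = (B + 57)*(B + B) = (57 + B)*(2*B) = 2*B*(57 + B))
l = 45 (l = ((108 - 102)*60)/8 = (6*60)/8 = (⅛)*360 = 45)
p = -15560 (p = -15560 - 2*(-14*0)*(57 - 14*0) = -15560 - 2*0*(57 + 0) = -15560 - 2*0*57 = -15560 - 1*0 = -15560 + 0 = -15560)
l - p = 45 - 1*(-15560) = 45 + 15560 = 15605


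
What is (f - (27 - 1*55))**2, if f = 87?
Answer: 13225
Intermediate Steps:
(f - (27 - 1*55))**2 = (87 - (27 - 1*55))**2 = (87 - (27 - 55))**2 = (87 - 1*(-28))**2 = (87 + 28)**2 = 115**2 = 13225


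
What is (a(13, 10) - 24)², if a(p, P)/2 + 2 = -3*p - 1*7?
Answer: 14400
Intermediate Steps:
a(p, P) = -18 - 6*p (a(p, P) = -4 + 2*(-3*p - 1*7) = -4 + 2*(-3*p - 7) = -4 + 2*(-7 - 3*p) = -4 + (-14 - 6*p) = -18 - 6*p)
(a(13, 10) - 24)² = ((-18 - 6*13) - 24)² = ((-18 - 78) - 24)² = (-96 - 24)² = (-120)² = 14400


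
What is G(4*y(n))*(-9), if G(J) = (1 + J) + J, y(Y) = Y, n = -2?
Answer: 135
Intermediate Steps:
G(J) = 1 + 2*J
G(4*y(n))*(-9) = (1 + 2*(4*(-2)))*(-9) = (1 + 2*(-8))*(-9) = (1 - 16)*(-9) = -15*(-9) = 135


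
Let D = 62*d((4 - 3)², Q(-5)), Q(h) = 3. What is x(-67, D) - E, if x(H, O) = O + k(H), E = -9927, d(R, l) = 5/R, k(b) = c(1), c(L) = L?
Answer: 10238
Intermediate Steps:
k(b) = 1
D = 310 (D = 62*(5/((4 - 3)²)) = 62*(5/(1²)) = 62*(5/1) = 62*(5*1) = 62*5 = 310)
x(H, O) = 1 + O (x(H, O) = O + 1 = 1 + O)
x(-67, D) - E = (1 + 310) - 1*(-9927) = 311 + 9927 = 10238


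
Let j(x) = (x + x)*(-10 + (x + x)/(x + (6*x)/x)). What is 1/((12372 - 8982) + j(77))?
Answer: 83/177266 ≈ 0.00046822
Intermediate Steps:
j(x) = 2*x*(-10 + 2*x/(6 + x)) (j(x) = (2*x)*(-10 + (2*x)/(x + 6)) = (2*x)*(-10 + (2*x)/(6 + x)) = (2*x)*(-10 + 2*x/(6 + x)) = 2*x*(-10 + 2*x/(6 + x)))
1/((12372 - 8982) + j(77)) = 1/((12372 - 8982) - 8*77*(15 + 2*77)/(6 + 77)) = 1/(3390 - 8*77*(15 + 154)/83) = 1/(3390 - 8*77*1/83*169) = 1/(3390 - 104104/83) = 1/(177266/83) = 83/177266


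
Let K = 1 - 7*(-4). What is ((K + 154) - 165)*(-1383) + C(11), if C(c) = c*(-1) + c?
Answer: -24894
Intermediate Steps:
K = 29 (K = 1 + 28 = 29)
C(c) = 0 (C(c) = -c + c = 0)
((K + 154) - 165)*(-1383) + C(11) = ((29 + 154) - 165)*(-1383) + 0 = (183 - 165)*(-1383) + 0 = 18*(-1383) + 0 = -24894 + 0 = -24894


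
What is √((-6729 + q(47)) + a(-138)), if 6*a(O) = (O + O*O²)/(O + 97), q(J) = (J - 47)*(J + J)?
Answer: √6647986/41 ≈ 62.887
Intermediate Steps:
q(J) = 2*J*(-47 + J) (q(J) = (-47 + J)*(2*J) = 2*J*(-47 + J))
a(O) = (O + O³)/(6*(97 + O)) (a(O) = ((O + O*O²)/(O + 97))/6 = ((O + O³)/(97 + O))/6 = (O + O³)/(6*(97 + O)))
√((-6729 + q(47)) + a(-138)) = √((-6729 + 2*47*(-47 + 47)) + (-138 + (-138)³)/(582 + 6*(-138))) = √((-6729 + 2*47*0) + (-138 - 2628072)/(582 - 828)) = √((-6729 + 0) - 2628210/(-246)) = √(-6729 - 1/246*(-2628210)) = √(-6729 + 438035/41) = √(162146/41) = √6647986/41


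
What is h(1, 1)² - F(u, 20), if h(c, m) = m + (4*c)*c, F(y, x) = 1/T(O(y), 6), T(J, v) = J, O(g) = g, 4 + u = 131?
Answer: 3174/127 ≈ 24.992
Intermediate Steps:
u = 127 (u = -4 + 131 = 127)
F(y, x) = 1/y
h(c, m) = m + 4*c²
h(1, 1)² - F(u, 20) = (1 + 4*1²)² - 1/127 = (1 + 4*1)² - 1*1/127 = (1 + 4)² - 1/127 = 5² - 1/127 = 25 - 1/127 = 3174/127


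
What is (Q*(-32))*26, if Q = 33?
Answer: -27456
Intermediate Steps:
(Q*(-32))*26 = (33*(-32))*26 = -1056*26 = -27456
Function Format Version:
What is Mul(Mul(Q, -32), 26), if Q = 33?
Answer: -27456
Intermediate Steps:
Mul(Mul(Q, -32), 26) = Mul(Mul(33, -32), 26) = Mul(-1056, 26) = -27456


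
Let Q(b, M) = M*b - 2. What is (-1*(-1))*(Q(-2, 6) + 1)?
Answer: -13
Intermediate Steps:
Q(b, M) = -2 + M*b
(-1*(-1))*(Q(-2, 6) + 1) = (-1*(-1))*((-2 + 6*(-2)) + 1) = 1*((-2 - 12) + 1) = 1*(-14 + 1) = 1*(-13) = -13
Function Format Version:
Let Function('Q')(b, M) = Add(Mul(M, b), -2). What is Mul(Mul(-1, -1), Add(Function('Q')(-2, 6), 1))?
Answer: -13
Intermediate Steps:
Function('Q')(b, M) = Add(-2, Mul(M, b))
Mul(Mul(-1, -1), Add(Function('Q')(-2, 6), 1)) = Mul(Mul(-1, -1), Add(Add(-2, Mul(6, -2)), 1)) = Mul(1, Add(Add(-2, -12), 1)) = Mul(1, Add(-14, 1)) = Mul(1, -13) = -13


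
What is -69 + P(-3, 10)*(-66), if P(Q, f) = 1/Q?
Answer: -47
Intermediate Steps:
-69 + P(-3, 10)*(-66) = -69 - 66/(-3) = -69 - ⅓*(-66) = -69 + 22 = -47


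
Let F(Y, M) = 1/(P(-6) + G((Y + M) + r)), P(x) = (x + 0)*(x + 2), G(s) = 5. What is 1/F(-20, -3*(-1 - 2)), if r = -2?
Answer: 29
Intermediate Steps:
P(x) = x*(2 + x)
F(Y, M) = 1/29 (F(Y, M) = 1/(-6*(2 - 6) + 5) = 1/(-6*(-4) + 5) = 1/(24 + 5) = 1/29)
1/F(-20, -3*(-1 - 2)) = 1/(1/29) = 29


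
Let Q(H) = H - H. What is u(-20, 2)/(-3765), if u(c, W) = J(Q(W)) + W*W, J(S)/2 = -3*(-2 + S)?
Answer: -16/3765 ≈ -0.0042497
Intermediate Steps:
Q(H) = 0
J(S) = 12 - 6*S (J(S) = 2*(-3*(-2 + S)) = 2*(6 - 3*S) = 12 - 6*S)
u(c, W) = 12 + W² (u(c, W) = (12 - 6*0) + W*W = (12 + 0) + W² = 12 + W²)
u(-20, 2)/(-3765) = (12 + 2²)/(-3765) = (12 + 4)*(-1/3765) = 16*(-1/3765) = -16/3765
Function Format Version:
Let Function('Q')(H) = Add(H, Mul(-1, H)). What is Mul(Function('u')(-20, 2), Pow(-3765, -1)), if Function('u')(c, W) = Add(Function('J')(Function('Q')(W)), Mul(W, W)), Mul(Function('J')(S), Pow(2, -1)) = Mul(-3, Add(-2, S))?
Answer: Rational(-16, 3765) ≈ -0.0042497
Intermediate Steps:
Function('Q')(H) = 0
Function('J')(S) = Add(12, Mul(-6, S)) (Function('J')(S) = Mul(2, Mul(-3, Add(-2, S))) = Mul(2, Add(6, Mul(-3, S))) = Add(12, Mul(-6, S)))
Function('u')(c, W) = Add(12, Pow(W, 2)) (Function('u')(c, W) = Add(Add(12, Mul(-6, 0)), Mul(W, W)) = Add(Add(12, 0), Pow(W, 2)) = Add(12, Pow(W, 2)))
Mul(Function('u')(-20, 2), Pow(-3765, -1)) = Mul(Add(12, Pow(2, 2)), Pow(-3765, -1)) = Mul(Add(12, 4), Rational(-1, 3765)) = Mul(16, Rational(-1, 3765)) = Rational(-16, 3765)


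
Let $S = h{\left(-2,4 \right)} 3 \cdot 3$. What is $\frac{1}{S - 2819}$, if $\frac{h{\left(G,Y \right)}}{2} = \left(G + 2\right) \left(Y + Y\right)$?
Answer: $- \frac{1}{2819} \approx -0.00035474$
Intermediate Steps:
$h{\left(G,Y \right)} = 4 Y \left(2 + G\right)$ ($h{\left(G,Y \right)} = 2 \left(G + 2\right) \left(Y + Y\right) = 2 \left(2 + G\right) 2 Y = 2 \cdot 2 Y \left(2 + G\right) = 4 Y \left(2 + G\right)$)
$S = 0$ ($S = 4 \cdot 4 \left(2 - 2\right) 3 \cdot 3 = 4 \cdot 4 \cdot 0 \cdot 3 \cdot 3 = 0 \cdot 3 \cdot 3 = 0 \cdot 3 = 0$)
$\frac{1}{S - 2819} = \frac{1}{0 - 2819} = \frac{1}{-2819} = - \frac{1}{2819}$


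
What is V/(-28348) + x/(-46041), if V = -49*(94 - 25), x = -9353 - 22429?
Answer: 352206919/435056756 ≈ 0.80957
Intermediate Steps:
x = -31782
V = -3381 (V = -49*69 = -3381)
V/(-28348) + x/(-46041) = -3381/(-28348) - 31782/(-46041) = -3381*(-1/28348) - 31782*(-1/46041) = 3381/28348 + 10594/15347 = 352206919/435056756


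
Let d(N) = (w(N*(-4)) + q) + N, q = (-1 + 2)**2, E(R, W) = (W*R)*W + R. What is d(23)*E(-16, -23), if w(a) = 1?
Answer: -212000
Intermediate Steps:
E(R, W) = R + R*W**2 (E(R, W) = (R*W)*W + R = R*W**2 + R = R + R*W**2)
q = 1 (q = 1**2 = 1)
d(N) = 2 + N (d(N) = (1 + 1) + N = 2 + N)
d(23)*E(-16, -23) = (2 + 23)*(-16*(1 + (-23)**2)) = 25*(-16*(1 + 529)) = 25*(-16*530) = 25*(-8480) = -212000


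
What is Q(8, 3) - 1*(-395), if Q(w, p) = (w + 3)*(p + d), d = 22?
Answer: 670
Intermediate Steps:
Q(w, p) = (3 + w)*(22 + p) (Q(w, p) = (w + 3)*(p + 22) = (3 + w)*(22 + p))
Q(8, 3) - 1*(-395) = (66 + 3*3 + 22*8 + 3*8) - 1*(-395) = (66 + 9 + 176 + 24) + 395 = 275 + 395 = 670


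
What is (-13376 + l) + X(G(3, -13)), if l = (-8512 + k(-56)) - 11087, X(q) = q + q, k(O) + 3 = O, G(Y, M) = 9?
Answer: -33016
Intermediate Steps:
k(O) = -3 + O
X(q) = 2*q
l = -19658 (l = (-8512 + (-3 - 56)) - 11087 = (-8512 - 59) - 11087 = -8571 - 11087 = -19658)
(-13376 + l) + X(G(3, -13)) = (-13376 - 19658) + 2*9 = -33034 + 18 = -33016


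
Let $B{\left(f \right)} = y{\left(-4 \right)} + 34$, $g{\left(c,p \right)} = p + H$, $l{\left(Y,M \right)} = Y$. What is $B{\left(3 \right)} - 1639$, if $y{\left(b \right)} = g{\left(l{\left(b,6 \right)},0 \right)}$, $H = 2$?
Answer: $-1603$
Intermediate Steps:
$g{\left(c,p \right)} = 2 + p$ ($g{\left(c,p \right)} = p + 2 = 2 + p$)
$y{\left(b \right)} = 2$ ($y{\left(b \right)} = 2 + 0 = 2$)
$B{\left(f \right)} = 36$ ($B{\left(f \right)} = 2 + 34 = 36$)
$B{\left(3 \right)} - 1639 = 36 - 1639 = -1603$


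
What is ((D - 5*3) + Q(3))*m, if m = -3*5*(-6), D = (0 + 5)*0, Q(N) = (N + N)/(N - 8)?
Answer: -1458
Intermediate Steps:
Q(N) = 2*N/(-8 + N) (Q(N) = (2*N)/(-8 + N) = 2*N/(-8 + N))
D = 0 (D = 5*0 = 0)
m = 90 (m = -15*(-6) = 90)
((D - 5*3) + Q(3))*m = ((0 - 5*3) + 2*3/(-8 + 3))*90 = ((0 - 15) + 2*3/(-5))*90 = (-15 + 2*3*(-1/5))*90 = (-15 - 6/5)*90 = -81/5*90 = -1458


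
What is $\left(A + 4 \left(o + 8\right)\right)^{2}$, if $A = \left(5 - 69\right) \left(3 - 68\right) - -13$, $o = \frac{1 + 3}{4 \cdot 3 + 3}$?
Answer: $\frac{3980474281}{225} \approx 1.7691 \cdot 10^{7}$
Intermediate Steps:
$o = \frac{4}{15}$ ($o = \frac{4}{12 + 3} = \frac{4}{15} \approx 0.26667$)
$A = 4173$ ($A = \left(-64\right) \left(-65\right) + 13 = 4160 + 13 = 4173$)
$\left(A + 4 \left(o + 8\right)\right)^{2} = \left(4173 + 4 \left(\frac{4}{15} + 8\right)\right)^{2} = \left(4173 + 4 \cdot \frac{124}{15}\right)^{2} = \left(4173 + \frac{496}{15}\right)^{2} = \left(\frac{63091}{15}\right)^{2} = \frac{3980474281}{225}$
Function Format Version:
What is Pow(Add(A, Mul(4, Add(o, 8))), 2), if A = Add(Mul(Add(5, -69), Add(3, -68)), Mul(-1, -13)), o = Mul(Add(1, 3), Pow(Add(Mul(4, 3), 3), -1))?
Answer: Rational(3980474281, 225) ≈ 1.7691e+7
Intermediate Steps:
o = Rational(4, 15) (o = Mul(4, Pow(Add(12, 3), -1)) = Mul(4, Pow(15, -1)) = Mul(4, Rational(1, 15)) = Rational(4, 15) ≈ 0.26667)
A = 4173 (A = Add(Mul(-64, -65), 13) = Add(4160, 13) = 4173)
Pow(Add(A, Mul(4, Add(o, 8))), 2) = Pow(Add(4173, Mul(4, Add(Rational(4, 15), 8))), 2) = Pow(Add(4173, Mul(4, Rational(124, 15))), 2) = Pow(Add(4173, Rational(496, 15)), 2) = Pow(Rational(63091, 15), 2) = Rational(3980474281, 225)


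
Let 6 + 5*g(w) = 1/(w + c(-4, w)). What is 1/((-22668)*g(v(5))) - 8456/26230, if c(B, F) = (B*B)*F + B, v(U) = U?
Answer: -3098482391/9612403180 ≈ -0.32234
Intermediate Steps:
c(B, F) = B + F*B² (c(B, F) = B²*F + B = F*B² + B = B + F*B²)
g(w) = -6/5 + 1/(5*(-4 + 17*w)) (g(w) = -6/5 + 1/(5*(w - 4*(1 - 4*w))) = -6/5 + 1/(5*(w + (-4 + 16*w))) = -6/5 + 1/(5*(-4 + 17*w)))
1/((-22668)*g(v(5))) - 8456/26230 = 1/((-22668)*(((25 - 102*5)/(5*(-4 + 17*5))))) - 8456/26230 = -5*(-4 + 85)/(25 - 510)/22668 - 8456*1/26230 = -1/(22668*((⅕)*(-485)/81)) - 4228/13115 = -1/(22668*((⅕)*(1/81)*(-485))) - 4228/13115 = -1/(22668*(-97/81)) - 4228/13115 = -1/22668*(-81/97) - 4228/13115 = 27/732932 - 4228/13115 = -3098482391/9612403180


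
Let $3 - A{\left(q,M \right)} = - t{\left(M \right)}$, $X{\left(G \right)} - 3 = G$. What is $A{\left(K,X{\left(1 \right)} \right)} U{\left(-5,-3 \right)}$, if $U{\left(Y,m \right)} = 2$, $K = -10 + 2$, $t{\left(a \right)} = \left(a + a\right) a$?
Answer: $70$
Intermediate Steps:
$t{\left(a \right)} = 2 a^{2}$ ($t{\left(a \right)} = 2 a a = 2 a^{2}$)
$X{\left(G \right)} = 3 + G$
$K = -8$
$A{\left(q,M \right)} = 3 + 2 M^{2}$ ($A{\left(q,M \right)} = 3 - - 2 M^{2} = 3 + 2 M^{2}$)
$A{\left(K,X{\left(1 \right)} \right)} U{\left(-5,-3 \right)} = \left(3 + 2 \left(3 + 1\right)^{2}\right) 2 = \left(3 + 2 \cdot 4^{2}\right) 2 = \left(3 + 2 \cdot 16\right) 2 = \left(3 + 32\right) 2 = 35 \cdot 2 = 70$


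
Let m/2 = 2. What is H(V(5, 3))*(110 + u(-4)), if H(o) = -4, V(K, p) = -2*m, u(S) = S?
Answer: -424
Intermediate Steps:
m = 4 (m = 2*2 = 4)
V(K, p) = -8 (V(K, p) = -2*4 = -8)
H(V(5, 3))*(110 + u(-4)) = -4*(110 - 4) = -4*106 = -424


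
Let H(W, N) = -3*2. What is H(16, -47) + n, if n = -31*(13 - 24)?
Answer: 335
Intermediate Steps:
n = 341 (n = -31*(-11) = 341)
H(W, N) = -6
H(16, -47) + n = -6 + 341 = 335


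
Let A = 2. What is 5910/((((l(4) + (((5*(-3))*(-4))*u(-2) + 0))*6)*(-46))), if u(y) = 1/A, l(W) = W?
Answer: -985/1564 ≈ -0.62980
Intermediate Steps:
u(y) = 1/2
5910/((((l(4) + (((5*(-3))*(-4))*u(-2) + 0))*6)*(-46))) = 5910/((((4 + (((5*(-3))*(-4))*(1/2) + 0))*6)*(-46))) = 5910/((((4 + (-15*(-4)*(1/2) + 0))*6)*(-46))) = 5910/((((4 + (60*(1/2) + 0))*6)*(-46))) = 5910/((((4 + (30 + 0))*6)*(-46))) = 5910/((((4 + 30)*6)*(-46))) = 5910/(((34*6)*(-46))) = 5910/((204*(-46))) = 5910/(-9384) = 5910*(-1/9384) = -985/1564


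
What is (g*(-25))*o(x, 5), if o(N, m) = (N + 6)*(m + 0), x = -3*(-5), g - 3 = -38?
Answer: 91875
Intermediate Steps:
g = -35 (g = 3 - 38 = -35)
x = 15
o(N, m) = m*(6 + N) (o(N, m) = (6 + N)*m = m*(6 + N))
(g*(-25))*o(x, 5) = (-35*(-25))*(5*(6 + 15)) = 875*(5*21) = 875*105 = 91875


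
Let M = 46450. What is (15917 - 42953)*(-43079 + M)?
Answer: -91138356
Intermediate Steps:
(15917 - 42953)*(-43079 + M) = (15917 - 42953)*(-43079 + 46450) = -27036*3371 = -91138356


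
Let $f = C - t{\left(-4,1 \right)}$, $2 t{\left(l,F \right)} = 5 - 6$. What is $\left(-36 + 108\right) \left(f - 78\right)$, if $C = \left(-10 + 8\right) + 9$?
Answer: $-5076$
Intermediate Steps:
$C = 7$ ($C = -2 + 9 = 7$)
$t{\left(l,F \right)} = - \frac{1}{2}$ ($t{\left(l,F \right)} = \frac{5 - 6}{2} = \frac{1}{2} \left(-1\right) = - \frac{1}{2}$)
$f = \frac{15}{2}$ ($f = 7 - - \frac{1}{2} = 7 + \frac{1}{2} = \frac{15}{2} \approx 7.5$)
$\left(-36 + 108\right) \left(f - 78\right) = \left(-36 + 108\right) \left(\frac{15}{2} - 78\right) = 72 \left(\frac{15}{2} - 78\right) = 72 \left(- \frac{141}{2}\right) = -5076$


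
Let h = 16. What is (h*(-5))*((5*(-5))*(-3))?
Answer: -6000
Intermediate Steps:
(h*(-5))*((5*(-5))*(-3)) = (16*(-5))*((5*(-5))*(-3)) = -(-2000)*(-3) = -80*75 = -6000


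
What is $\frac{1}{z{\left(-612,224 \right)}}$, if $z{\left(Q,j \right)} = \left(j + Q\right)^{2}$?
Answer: $\frac{1}{150544} \approx 6.6426 \cdot 10^{-6}$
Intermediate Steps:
$z{\left(Q,j \right)} = \left(Q + j\right)^{2}$
$\frac{1}{z{\left(-612,224 \right)}} = \frac{1}{\left(-612 + 224\right)^{2}} = \frac{1}{\left(-388\right)^{2}} = \frac{1}{150544}$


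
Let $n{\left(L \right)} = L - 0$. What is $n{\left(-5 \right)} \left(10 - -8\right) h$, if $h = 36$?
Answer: $-3240$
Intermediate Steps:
$n{\left(L \right)} = L$ ($n{\left(L \right)} = L + 0 = L$)
$n{\left(-5 \right)} \left(10 - -8\right) h = - 5 \left(10 - -8\right) 36 = - 5 \left(10 + 8\right) 36 = \left(-5\right) 18 \cdot 36 = \left(-90\right) 36 = -3240$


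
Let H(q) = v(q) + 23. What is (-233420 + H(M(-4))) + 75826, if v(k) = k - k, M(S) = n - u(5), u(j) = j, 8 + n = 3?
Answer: -157571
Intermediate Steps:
n = -5 (n = -8 + 3 = -5)
M(S) = -10 (M(S) = -5 - 1*5 = -5 - 5 = -10)
v(k) = 0
H(q) = 23 (H(q) = 0 + 23 = 23)
(-233420 + H(M(-4))) + 75826 = (-233420 + 23) + 75826 = -233397 + 75826 = -157571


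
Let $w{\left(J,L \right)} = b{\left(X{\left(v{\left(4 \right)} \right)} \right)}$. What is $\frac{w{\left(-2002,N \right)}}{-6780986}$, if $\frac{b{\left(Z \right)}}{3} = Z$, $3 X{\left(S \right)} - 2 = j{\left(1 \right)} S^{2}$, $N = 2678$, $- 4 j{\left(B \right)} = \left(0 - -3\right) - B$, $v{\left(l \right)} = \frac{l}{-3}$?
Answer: $- \frac{5}{30514437} \approx -1.6386 \cdot 10^{-7}$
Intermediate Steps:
$v{\left(l \right)} = - \frac{l}{3}$ ($v{\left(l \right)} = l \left(- \frac{1}{3}\right) = - \frac{l}{3}$)
$j{\left(B \right)} = - \frac{3}{4} + \frac{B}{4}$ ($j{\left(B \right)} = - \frac{\left(0 - -3\right) - B}{4} = - \frac{\left(0 + 3\right) - B}{4} = - \frac{3 - B}{4} = - \frac{3}{4} + \frac{B}{4}$)
$X{\left(S \right)} = \frac{2}{3} - \frac{S^{2}}{6}$ ($X{\left(S \right)} = \frac{2}{3} + \frac{\left(- \frac{3}{4} + \frac{1}{4} \cdot 1\right) S^{2}}{3} = \frac{2}{3} + \frac{\left(- \frac{3}{4} + \frac{1}{4}\right) S^{2}}{3} = \frac{2}{3} + \frac{\left(- \frac{1}{2}\right) S^{2}}{3} = \frac{2}{3} - \frac{S^{2}}{6}$)
$b{\left(Z \right)} = 3 Z$
$w{\left(J,L \right)} = \frac{10}{9}$ ($w{\left(J,L \right)} = 3 \left(\frac{2}{3} - \frac{\left(\left(- \frac{1}{3}\right) 4\right)^{2}}{6}\right) = 3 \left(\frac{2}{3} - \frac{\left(- \frac{4}{3}\right)^{2}}{6}\right) = 3 \left(\frac{2}{3} - \frac{8}{27}\right) = 3 \cdot \frac{10}{27} = \frac{10}{9}$)
$\frac{w{\left(-2002,N \right)}}{-6780986} = \frac{10}{9 \left(-6780986\right)} = \frac{10}{9} \left(- \frac{1}{6780986}\right) = - \frac{5}{30514437}$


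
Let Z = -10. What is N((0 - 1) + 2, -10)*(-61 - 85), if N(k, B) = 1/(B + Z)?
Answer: 73/10 ≈ 7.3000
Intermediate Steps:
N(k, B) = 1/(-10 + B) (N(k, B) = 1/(B - 10) = 1/(-10 + B))
N((0 - 1) + 2, -10)*(-61 - 85) = (-61 - 85)/(-10 - 10) = -146/(-20) = -1/20*(-146) = 73/10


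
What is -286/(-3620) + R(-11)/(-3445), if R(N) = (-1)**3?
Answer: 98889/1247090 ≈ 0.079296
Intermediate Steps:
R(N) = -1
-286/(-3620) + R(-11)/(-3445) = -286/(-3620) - 1/(-3445) = -286*(-1/3620) - 1*(-1/3445) = 143/1810 + 1/3445 = 98889/1247090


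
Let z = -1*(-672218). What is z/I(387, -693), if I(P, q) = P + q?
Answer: -336109/153 ≈ -2196.8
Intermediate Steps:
z = 672218
z/I(387, -693) = 672218/(387 - 693) = 672218/(-306) = 672218*(-1/306) = -336109/153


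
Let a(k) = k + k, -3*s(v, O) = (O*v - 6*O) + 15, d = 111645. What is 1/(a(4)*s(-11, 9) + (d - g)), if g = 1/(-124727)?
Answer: 124727/13971045452 ≈ 8.9275e-6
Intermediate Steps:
s(v, O) = -5 + 2*O - O*v/3 (s(v, O) = -((O*v - 6*O) + 15)/3 = -((-6*O + O*v) + 15)/3 = -(15 - 6*O + O*v)/3 = -5 + 2*O - O*v/3)
a(k) = 2*k
g = -1/124727 ≈ -8.0175e-6
1/(a(4)*s(-11, 9) + (d - g)) = 1/((2*4)*(-5 + 2*9 - ⅓*9*(-11)) + (111645 - 1*(-1/124727))) = 1/(8*(-5 + 18 + 33) + (111645 + 1/124727)) = 1/(8*46 + 13925145916/124727) = 1/(368 + 13925145916/124727) = 1/(13971045452/124727) = 124727/13971045452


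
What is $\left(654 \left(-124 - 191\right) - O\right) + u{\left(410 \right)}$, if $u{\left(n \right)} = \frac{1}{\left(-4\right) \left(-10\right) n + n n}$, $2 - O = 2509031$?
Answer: $\frac{424907005501}{184500} \approx 2.303 \cdot 10^{6}$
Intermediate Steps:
$O = -2509029$ ($O = 2 - 2509031 = -2509029$)
$u{\left(n \right)} = \frac{1}{n^{2} + 40 n}$ ($u{\left(n \right)} = \frac{1}{40 n + n^{2}} = \frac{1}{n^{2} + 40 n}$)
$\left(654 \left(-124 - 191\right) - O\right) + u{\left(410 \right)} = \left(654 \left(-124 - 191\right) - -2509029\right) + \frac{1}{410 \left(40 + 410\right)} = \left(654 \left(-315\right) + 2509029\right) + \frac{1}{410 \cdot 450} = \left(-206010 + 2509029\right) + \frac{1}{410} \cdot \frac{1}{450} = 2303019 + \frac{1}{184500} = \frac{424907005501}{184500}$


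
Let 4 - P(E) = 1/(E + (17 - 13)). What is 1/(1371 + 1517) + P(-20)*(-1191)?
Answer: -27946813/5776 ≈ -4838.4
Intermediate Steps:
P(E) = 4 - 1/(4 + E) (P(E) = 4 - 1/(E + (17 - 13)) = 4 - 1/(E + 4) = 4 - 1/(4 + E))
1/(1371 + 1517) + P(-20)*(-1191) = 1/(1371 + 1517) + ((15 + 4*(-20))/(4 - 20))*(-1191) = 1/2888 + ((15 - 80)/(-16))*(-1191) = 1/2888 - 1/16*(-65)*(-1191) = 1/2888 + (65/16)*(-1191) = 1/2888 - 77415/16 = -27946813/5776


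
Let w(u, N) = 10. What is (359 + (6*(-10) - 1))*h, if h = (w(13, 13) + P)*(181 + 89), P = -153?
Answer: -11505780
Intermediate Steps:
h = -38610 (h = (10 - 153)*(181 + 89) = -143*270 = -38610)
(359 + (6*(-10) - 1))*h = (359 + (6*(-10) - 1))*(-38610) = (359 + (-60 - 1))*(-38610) = (359 - 61)*(-38610) = 298*(-38610) = -11505780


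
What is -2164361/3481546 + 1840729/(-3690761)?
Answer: -14396721855755/12849554196506 ≈ -1.1204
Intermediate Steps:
-2164361/3481546 + 1840729/(-3690761) = -2164361*1/3481546 + 1840729*(-1/3690761) = -2164361/3481546 - 1840729/3690761 = -14396721855755/12849554196506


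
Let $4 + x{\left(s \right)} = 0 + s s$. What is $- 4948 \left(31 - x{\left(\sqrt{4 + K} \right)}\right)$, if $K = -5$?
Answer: $-178128$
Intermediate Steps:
$x{\left(s \right)} = -4 + s^{2}$ ($x{\left(s \right)} = -4 + \left(0 + s s\right) = -4 + \left(0 + s^{2}\right) = -4 + s^{2}$)
$- 4948 \left(31 - x{\left(\sqrt{4 + K} \right)}\right) = - 4948 \left(31 - \left(-4 + \left(\sqrt{4 - 5}\right)^{2}\right)\right) = - 4948 \left(31 - \left(-4 + \left(\sqrt{-1}\right)^{2}\right)\right) = - 4948 \left(31 - \left(-4 + i^{2}\right)\right) = - 4948 \left(31 - \left(-4 - 1\right)\right) = - 4948 \left(31 - -5\right) = - 4948 \left(31 + 5\right) = \left(-4948\right) 36 = -178128$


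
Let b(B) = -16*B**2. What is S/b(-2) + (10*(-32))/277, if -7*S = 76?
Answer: -30577/31024 ≈ -0.98559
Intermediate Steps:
S = -76/7 (S = -1/7*76 = -76/7 ≈ -10.857)
S/b(-2) + (10*(-32))/277 = -76/(7*((-16*(-2)**2))) + (10*(-32))/277 = -76/(7*((-16*4))) - 320*1/277 = -76/7/(-64) - 320/277 = -76/7*(-1/64) - 320/277 = 19/112 - 320/277 = -30577/31024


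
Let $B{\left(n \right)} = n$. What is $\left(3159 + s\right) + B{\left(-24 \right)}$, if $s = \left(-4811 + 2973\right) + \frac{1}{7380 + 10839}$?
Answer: $\frac{23630044}{18219} \approx 1297.0$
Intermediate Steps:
$s = - \frac{33486521}{18219}$ ($s = -1838 + \frac{1}{18219} = - \frac{33486521}{18219} \approx -1838.0$)
$\left(3159 + s\right) + B{\left(-24 \right)} = \left(3159 - \frac{33486521}{18219}\right) - 24 = \frac{24067300}{18219} - 24 = \frac{23630044}{18219}$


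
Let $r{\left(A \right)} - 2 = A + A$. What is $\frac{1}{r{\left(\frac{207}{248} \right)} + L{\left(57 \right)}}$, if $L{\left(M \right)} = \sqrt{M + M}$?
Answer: $- \frac{56420}{1545839} + \frac{15376 \sqrt{114}}{1545839} \approx 0.069704$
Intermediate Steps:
$L{\left(M \right)} = \sqrt{2} \sqrt{M}$ ($L{\left(M \right)} = \sqrt{2 M} = \sqrt{2} \sqrt{M}$)
$r{\left(A \right)} = 2 + 2 A$ ($r{\left(A \right)} = 2 + \left(A + A\right) = 2 + 2 A$)
$\frac{1}{r{\left(\frac{207}{248} \right)} + L{\left(57 \right)}} = \frac{1}{\left(2 + 2 \cdot \frac{207}{248}\right) + \sqrt{2} \sqrt{57}} = \frac{1}{\left(2 + 2 \cdot 207 \cdot \frac{1}{248}\right) + \sqrt{114}} = \frac{1}{\left(2 + 2 \cdot \frac{207}{248}\right) + \sqrt{114}} = \frac{1}{\left(2 + \frac{207}{124}\right) + \sqrt{114}} = \frac{1}{\frac{455}{124} + \sqrt{114}}$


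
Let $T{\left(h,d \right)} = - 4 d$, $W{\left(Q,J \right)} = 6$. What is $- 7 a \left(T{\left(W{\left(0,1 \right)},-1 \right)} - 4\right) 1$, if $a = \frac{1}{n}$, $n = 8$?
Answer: $0$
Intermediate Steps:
$a = \frac{1}{8} \approx 0.125$
$- 7 a \left(T{\left(W{\left(0,1 \right)},-1 \right)} - 4\right) 1 = \left(-7\right) \frac{1}{8} \left(\left(-4\right) \left(-1\right) - 4\right) 1 = - \frac{7 \left(4 - 4\right) 1}{8} = - \frac{7 \cdot 0 \cdot 1}{8} = \left(- \frac{7}{8}\right) 0 = 0$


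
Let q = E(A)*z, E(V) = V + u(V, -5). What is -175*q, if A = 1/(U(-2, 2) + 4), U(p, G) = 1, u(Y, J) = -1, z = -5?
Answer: -700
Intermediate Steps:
A = ⅕ (A = 1/(1 + 4) = 1/5 = ⅕ ≈ 0.20000)
E(V) = -1 + V (E(V) = V - 1 = -1 + V)
q = 4 (q = (-1 + ⅕)*(-5) = -⅘*(-5) = 4)
-175*q = -175*4 = -700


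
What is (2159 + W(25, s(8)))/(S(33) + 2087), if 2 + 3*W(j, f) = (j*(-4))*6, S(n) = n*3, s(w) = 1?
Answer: 5875/6558 ≈ 0.89585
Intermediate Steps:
S(n) = 3*n
W(j, f) = -⅔ - 8*j (W(j, f) = -⅔ + ((j*(-4))*6)/3 = -⅔ + (-4*j*6)/3 = -⅔ + (-24*j)/3 = -⅔ - 8*j)
(2159 + W(25, s(8)))/(S(33) + 2087) = (2159 + (-⅔ - 8*25))/(3*33 + 2087) = (2159 + (-⅔ - 200))/(99 + 2087) = (2159 - 602/3)/2186 = (5875/3)*(1/2186) = 5875/6558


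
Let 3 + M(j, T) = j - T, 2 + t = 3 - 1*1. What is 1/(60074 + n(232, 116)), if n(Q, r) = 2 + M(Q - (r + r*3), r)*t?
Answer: 1/60076 ≈ 1.6646e-5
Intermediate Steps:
t = 0 (t = -2 + (3 - 1*1) = -2 + (3 - 1) = -2 + 2 = 0)
M(j, T) = -3 + j - T (M(j, T) = -3 + (j - T) = -3 + j - T)
n(Q, r) = 2 (n(Q, r) = 2 + (-3 + (Q - (r + r*3)) - r)*0 = 2 + (-3 + (Q - (r + 3*r)) - r)*0 = 2 + (-3 + (Q - 4*r) - r)*0 = 2 + (-3 + Q - 5*r)*0 = 2 + 0 = 2)
1/(60074 + n(232, 116)) = 1/(60074 + 2) = 1/60076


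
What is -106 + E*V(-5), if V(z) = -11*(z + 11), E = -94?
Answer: 6098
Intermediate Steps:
V(z) = -121 - 11*z (V(z) = -11*(11 + z) = -121 - 11*z)
-106 + E*V(-5) = -106 - 94*(-121 - 11*(-5)) = -106 - 94*(-121 + 55) = -106 - 94*(-66) = -106 + 6204 = 6098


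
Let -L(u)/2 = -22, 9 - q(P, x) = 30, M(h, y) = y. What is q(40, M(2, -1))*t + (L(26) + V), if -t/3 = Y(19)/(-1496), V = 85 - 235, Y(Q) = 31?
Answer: -160529/1496 ≈ -107.31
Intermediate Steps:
V = -150
q(P, x) = -21 (q(P, x) = 9 - 1*30 = 9 - 30 = -21)
L(u) = 44 (L(u) = -2*(-22) = 44)
t = 93/1496 (t = -93/(-1496) = -93*(-1)/1496 = -3*(-31/1496) = 93/1496 ≈ 0.062166)
q(40, M(2, -1))*t + (L(26) + V) = -21*93/1496 + (44 - 150) = -1953/1496 - 106 = -160529/1496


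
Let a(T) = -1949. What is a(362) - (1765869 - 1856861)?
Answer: 89043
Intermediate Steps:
a(362) - (1765869 - 1856861) = -1949 - (1765869 - 1856861) = -1949 - 1*(-90992) = -1949 + 90992 = 89043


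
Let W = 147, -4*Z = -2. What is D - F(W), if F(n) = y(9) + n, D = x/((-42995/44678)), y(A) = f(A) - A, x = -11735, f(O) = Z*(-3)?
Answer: 207371005/17198 ≈ 12058.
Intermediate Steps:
Z = ½ (Z = -¼*(-2) = ½ ≈ 0.50000)
f(O) = -3/2 (f(O) = (½)*(-3) = -3/2)
y(A) = -3/2 - A
D = 104859266/8599 (D = -11735/((-42995/44678)) = -11735/((-42995*1/44678)) = -11735/(-42995/44678) = -11735*(-44678/42995) = 104859266/8599 ≈ 12194.)
F(n) = -21/2 + n (F(n) = (-3/2 - 1*9) + n = (-3/2 - 9) + n = -21/2 + n)
D - F(W) = 104859266/8599 - (-21/2 + 147) = 104859266/8599 - 1*273/2 = 104859266/8599 - 273/2 = 207371005/17198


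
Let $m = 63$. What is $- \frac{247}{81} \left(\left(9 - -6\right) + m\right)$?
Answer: $- \frac{6422}{27} \approx -237.85$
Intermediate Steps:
$- \frac{247}{81} \left(\left(9 - -6\right) + m\right) = - \frac{247}{81} \left(\left(9 - -6\right) + 63\right) = \left(-247\right) \frac{1}{81} \left(\left(9 + 6\right) + 63\right) = - \frac{247 \left(15 + 63\right)}{81} = \left(- \frac{247}{81}\right) 78 = - \frac{6422}{27}$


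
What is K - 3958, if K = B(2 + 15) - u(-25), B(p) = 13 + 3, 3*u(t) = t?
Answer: -11801/3 ≈ -3933.7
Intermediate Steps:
u(t) = t/3
B(p) = 16
K = 73/3 (K = 16 - (-25)/3 = 16 - 1*(-25/3) = 16 + 25/3 = 73/3 ≈ 24.333)
K - 3958 = 73/3 - 3958 = -11801/3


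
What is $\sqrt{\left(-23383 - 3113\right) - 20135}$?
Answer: $i \sqrt{46631} \approx 215.94 i$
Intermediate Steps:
$\sqrt{\left(-23383 - 3113\right) - 20135} = \sqrt{-26496 - 20135} = \sqrt{-46631} = i \sqrt{46631}$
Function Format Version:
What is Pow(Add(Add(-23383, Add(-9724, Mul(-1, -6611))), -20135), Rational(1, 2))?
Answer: Mul(I, Pow(46631, Rational(1, 2))) ≈ Mul(215.94, I)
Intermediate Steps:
Pow(Add(Add(-23383, Add(-9724, Mul(-1, -6611))), -20135), Rational(1, 2)) = Pow(Add(Add(-23383, Add(-9724, 6611)), -20135), Rational(1, 2)) = Pow(Add(Add(-23383, -3113), -20135), Rational(1, 2)) = Pow(Add(-26496, -20135), Rational(1, 2)) = Pow(-46631, Rational(1, 2)) = Mul(I, Pow(46631, Rational(1, 2)))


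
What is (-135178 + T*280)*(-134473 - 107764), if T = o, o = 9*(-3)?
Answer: 34576424906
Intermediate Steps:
o = -27
T = -27
(-135178 + T*280)*(-134473 - 107764) = (-135178 - 27*280)*(-134473 - 107764) = (-135178 - 7560)*(-242237) = -142738*(-242237) = 34576424906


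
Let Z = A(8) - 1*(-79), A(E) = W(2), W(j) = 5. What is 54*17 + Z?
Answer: 1002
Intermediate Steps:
A(E) = 5
Z = 84 (Z = 5 - 1*(-79) = 5 + 79 = 84)
54*17 + Z = 54*17 + 84 = 918 + 84 = 1002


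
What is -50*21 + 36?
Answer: -1014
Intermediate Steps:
-50*21 + 36 = -1050 + 36 = -1014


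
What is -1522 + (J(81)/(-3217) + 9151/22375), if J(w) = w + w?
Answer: -109528316733/71980375 ≈ -1521.6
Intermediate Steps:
J(w) = 2*w
-1522 + (J(81)/(-3217) + 9151/22375) = -1522 + ((2*81)/(-3217) + 9151/22375) = -1522 + (162*(-1/3217) + 9151*(1/22375)) = -1522 + (-162/3217 + 9151/22375) = -1522 + 25814017/71980375 = -109528316733/71980375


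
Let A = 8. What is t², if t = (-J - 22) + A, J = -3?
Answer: 121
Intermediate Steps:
t = -11 (t = (-1*(-3) - 22) + 8 = (3 - 22) + 8 = -19 + 8 = -11)
t² = (-11)² = 121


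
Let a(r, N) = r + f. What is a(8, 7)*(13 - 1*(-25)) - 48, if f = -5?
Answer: 66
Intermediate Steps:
a(r, N) = -5 + r (a(r, N) = r - 5 = -5 + r)
a(8, 7)*(13 - 1*(-25)) - 48 = (-5 + 8)*(13 - 1*(-25)) - 48 = 3*(13 + 25) - 48 = 3*38 - 48 = 114 - 48 = 66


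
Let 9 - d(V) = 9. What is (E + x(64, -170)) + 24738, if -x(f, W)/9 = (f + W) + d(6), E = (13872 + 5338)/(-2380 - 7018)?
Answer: 120717103/4699 ≈ 25690.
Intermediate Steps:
E = -9605/4699 (E = 19210/(-9398) = 19210*(-1/9398) = -9605/4699 ≈ -2.0441)
d(V) = 0 (d(V) = 9 - 1*9 = 9 - 9 = 0)
x(f, W) = -9*W - 9*f (x(f, W) = -9*((f + W) + 0) = -9*((W + f) + 0) = -9*(W + f) = -9*W - 9*f)
(E + x(64, -170)) + 24738 = (-9605/4699 + (-9*(-170) - 9*64)) + 24738 = (-9605/4699 + (1530 - 576)) + 24738 = (-9605/4699 + 954) + 24738 = 4473241/4699 + 24738 = 120717103/4699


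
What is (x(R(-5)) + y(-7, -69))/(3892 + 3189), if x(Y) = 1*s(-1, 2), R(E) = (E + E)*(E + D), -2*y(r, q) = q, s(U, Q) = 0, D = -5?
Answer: 69/14162 ≈ 0.0048722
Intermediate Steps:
y(r, q) = -q/2
R(E) = 2*E*(-5 + E) (R(E) = (E + E)*(E - 5) = (2*E)*(-5 + E) = 2*E*(-5 + E))
x(Y) = 0 (x(Y) = 1*0 = 0)
(x(R(-5)) + y(-7, -69))/(3892 + 3189) = (0 - ½*(-69))/(3892 + 3189) = (0 + 69/2)/7081 = (69/2)*(1/7081) = 69/14162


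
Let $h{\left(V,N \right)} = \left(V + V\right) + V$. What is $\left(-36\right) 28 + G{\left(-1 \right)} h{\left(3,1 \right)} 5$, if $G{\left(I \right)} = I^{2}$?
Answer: $-963$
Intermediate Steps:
$h{\left(V,N \right)} = 3 V$ ($h{\left(V,N \right)} = 2 V + V = 3 V$)
$\left(-36\right) 28 + G{\left(-1 \right)} h{\left(3,1 \right)} 5 = \left(-36\right) 28 + \left(-1\right)^{2} \cdot 3 \cdot 3 \cdot 5 = -1008 + 1 \cdot 9 \cdot 5 = -1008 + 9 \cdot 5 = -1008 + 45 = -963$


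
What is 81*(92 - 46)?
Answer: 3726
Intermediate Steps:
81*(92 - 46) = 81*46 = 3726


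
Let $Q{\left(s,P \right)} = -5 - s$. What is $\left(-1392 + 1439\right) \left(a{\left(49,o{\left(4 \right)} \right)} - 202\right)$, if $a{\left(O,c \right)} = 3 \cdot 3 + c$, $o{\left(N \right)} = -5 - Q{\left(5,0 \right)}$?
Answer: $-8836$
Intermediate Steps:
$o{\left(N \right)} = 5$ ($o{\left(N \right)} = -5 - \left(-5 - 5\right) = -5 - -10 = -5 + 10 = 5$)
$a{\left(O,c \right)} = 9 + c$
$\left(-1392 + 1439\right) \left(a{\left(49,o{\left(4 \right)} \right)} - 202\right) = \left(-1392 + 1439\right) \left(\left(9 + 5\right) - 202\right) = 47 \left(14 - 202\right) = 47 \left(-188\right) = -8836$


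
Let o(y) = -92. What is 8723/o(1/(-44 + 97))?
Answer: -8723/92 ≈ -94.815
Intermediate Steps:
8723/o(1/(-44 + 97)) = 8723/(-92) = 8723*(-1/92) = -8723/92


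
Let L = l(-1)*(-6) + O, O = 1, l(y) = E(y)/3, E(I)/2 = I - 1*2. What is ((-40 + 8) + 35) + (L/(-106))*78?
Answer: -348/53 ≈ -6.5660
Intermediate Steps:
E(I) = -4 + 2*I (E(I) = 2*(I - 1*2) = 2*(I - 2) = 2*(-2 + I) = -4 + 2*I)
l(y) = -4/3 + 2*y/3 (l(y) = (-4 + 2*y)/3 = (-4 + 2*y)*(⅓) = -4/3 + 2*y/3)
L = 13 (L = (-4/3 + (⅔)*(-1))*(-6) + 1 = (-4/3 - ⅔)*(-6) + 1 = -2*(-6) + 1 = 12 + 1 = 13)
((-40 + 8) + 35) + (L/(-106))*78 = ((-40 + 8) + 35) + (13/(-106))*78 = (-32 + 35) + (13*(-1/106))*78 = 3 - 13/106*78 = 3 - 507/53 = -348/53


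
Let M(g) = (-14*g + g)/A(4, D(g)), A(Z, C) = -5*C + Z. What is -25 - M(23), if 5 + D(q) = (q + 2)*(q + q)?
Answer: -143324/5721 ≈ -25.052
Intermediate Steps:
D(q) = -5 + 2*q*(2 + q) (D(q) = -5 + (q + 2)*(q + q) = -5 + (2 + q)*(2*q) = -5 + 2*q*(2 + q))
A(Z, C) = Z - 5*C
M(g) = -13*g/(29 - 20*g - 10*g²) (M(g) = (-14*g + g)/(4 - 5*(-5 + 2*g² + 4*g)) = (-13*g)/(4 + (25 - 20*g - 10*g²)) = (-13*g)/(29 - 20*g - 10*g²) = -13*g/(29 - 20*g - 10*g²))
-25 - M(23) = -25 - 13*23/(-29 + 10*23² + 20*23) = -25 - 13*23/(-29 + 10*529 + 460) = -25 - 13*23/(-29 + 5290 + 460) = -25 - 13*23/5721 = -25 - 1*299/5721 = -25 - 299/5721 = -143324/5721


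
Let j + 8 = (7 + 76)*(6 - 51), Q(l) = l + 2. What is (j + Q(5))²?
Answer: 13957696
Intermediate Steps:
Q(l) = 2 + l
j = -3743 (j = -8 + (7 + 76)*(6 - 51) = -8 + 83*(-45) = -8 - 3735 = -3743)
(j + Q(5))² = (-3743 + (2 + 5))² = (-3743 + 7)² = (-3736)² = 13957696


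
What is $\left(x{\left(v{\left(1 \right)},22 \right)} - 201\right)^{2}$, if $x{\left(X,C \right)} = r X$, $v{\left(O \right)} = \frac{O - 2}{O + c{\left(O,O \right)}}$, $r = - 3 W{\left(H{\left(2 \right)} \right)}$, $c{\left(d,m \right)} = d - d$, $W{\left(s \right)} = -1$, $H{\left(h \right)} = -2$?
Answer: $41616$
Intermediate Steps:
$c{\left(d,m \right)} = 0$
$r = 3$ ($r = \left(-3\right) \left(-1\right) = 3$)
$v{\left(O \right)} = \frac{-2 + O}{O}$ ($v{\left(O \right)} = \frac{O - 2}{O + 0} = \frac{-2 + O}{O}$)
$x{\left(X,C \right)} = 3 X$
$\left(x{\left(v{\left(1 \right)},22 \right)} - 201\right)^{2} = \left(3 \frac{-2 + 1}{1} - 201\right)^{2} = \left(3 \cdot 1 \left(-1\right) - 201\right)^{2} = \left(3 \left(-1\right) - 201\right)^{2} = \left(-3 - 201\right)^{2} = \left(-204\right)^{2} = 41616$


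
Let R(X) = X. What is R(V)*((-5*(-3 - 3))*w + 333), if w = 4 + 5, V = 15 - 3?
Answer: 7236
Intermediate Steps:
V = 12
w = 9
R(V)*((-5*(-3 - 3))*w + 333) = 12*(-5*(-3 - 3)*9 + 333) = 12*(-5*(-6)*9 + 333) = 12*(30*9 + 333) = 12*(270 + 333) = 12*603 = 7236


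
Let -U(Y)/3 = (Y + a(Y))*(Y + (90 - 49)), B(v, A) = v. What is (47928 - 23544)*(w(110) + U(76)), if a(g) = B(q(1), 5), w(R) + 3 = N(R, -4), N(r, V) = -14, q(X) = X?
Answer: -659440896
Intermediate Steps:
w(R) = -17 (w(R) = -3 - 14 = -17)
a(g) = 1
U(Y) = -3*(1 + Y)*(41 + Y) (U(Y) = -3*(Y + 1)*(Y + (90 - 49)) = -3*(1 + Y)*(Y + 41) = -3*(1 + Y)*(41 + Y))
(47928 - 23544)*(w(110) + U(76)) = (47928 - 23544)*(-17 + (-123 - 126*76 - 3*76**2)) = 24384*(-17 + (-123 - 9576 - 3*5776)) = 24384*(-17 + (-123 - 9576 - 17328)) = 24384*(-17 - 27027) = 24384*(-27044) = -659440896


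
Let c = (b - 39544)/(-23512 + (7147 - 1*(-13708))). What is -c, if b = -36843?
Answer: -76387/2657 ≈ -28.749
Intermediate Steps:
c = 76387/2657 (c = (-36843 - 39544)/(-23512 + (7147 - 1*(-13708))) = -76387/(-23512 + (7147 + 13708)) = -76387/(-23512 + 20855) = -76387/(-2657) = -76387*(-1/2657) = 76387/2657 ≈ 28.749)
-c = -1*76387/2657 = -76387/2657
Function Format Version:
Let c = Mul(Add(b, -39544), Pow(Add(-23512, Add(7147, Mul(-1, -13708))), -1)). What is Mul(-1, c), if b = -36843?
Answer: Rational(-76387, 2657) ≈ -28.749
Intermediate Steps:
c = Rational(76387, 2657) (c = Mul(Add(-36843, -39544), Pow(Add(-23512, Add(7147, Mul(-1, -13708))), -1)) = Mul(-76387, Pow(Add(-23512, Add(7147, 13708)), -1)) = Mul(-76387, Pow(Add(-23512, 20855), -1)) = Mul(-76387, Pow(-2657, -1)) = Mul(-76387, Rational(-1, 2657)) = Rational(76387, 2657) ≈ 28.749)
Mul(-1, c) = Mul(-1, Rational(76387, 2657)) = Rational(-76387, 2657)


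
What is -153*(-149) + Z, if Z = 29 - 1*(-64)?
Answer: 22890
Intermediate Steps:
Z = 93 (Z = 29 + 64 = 93)
-153*(-149) + Z = -153*(-149) + 93 = 22797 + 93 = 22890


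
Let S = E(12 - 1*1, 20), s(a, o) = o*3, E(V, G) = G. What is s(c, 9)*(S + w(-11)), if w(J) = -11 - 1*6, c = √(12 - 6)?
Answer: 81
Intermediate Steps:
c = √6 ≈ 2.4495
w(J) = -17 (w(J) = -11 - 6 = -17)
s(a, o) = 3*o
S = 20
s(c, 9)*(S + w(-11)) = (3*9)*(20 - 17) = 27*3 = 81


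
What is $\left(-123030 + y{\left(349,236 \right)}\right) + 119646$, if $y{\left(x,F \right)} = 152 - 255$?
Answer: $-3487$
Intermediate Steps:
$y{\left(x,F \right)} = -103$
$\left(-123030 + y{\left(349,236 \right)}\right) + 119646 = \left(-123030 - 103\right) + 119646 = -123133 + 119646 = -3487$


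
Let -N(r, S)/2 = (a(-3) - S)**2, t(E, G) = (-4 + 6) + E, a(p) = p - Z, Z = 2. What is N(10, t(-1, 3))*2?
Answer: -144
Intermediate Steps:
a(p) = -2 + p (a(p) = p - 1*2 = p - 2 = -2 + p)
t(E, G) = 2 + E
N(r, S) = -2*(-5 - S)**2 (N(r, S) = -2*((-2 - 3) - S)**2 = -2*(-5 - S)**2)
N(10, t(-1, 3))*2 = -2*(5 + (2 - 1))**2*2 = -2*(5 + 1)**2*2 = -2*6**2*2 = -2*36*2 = -72*2 = -144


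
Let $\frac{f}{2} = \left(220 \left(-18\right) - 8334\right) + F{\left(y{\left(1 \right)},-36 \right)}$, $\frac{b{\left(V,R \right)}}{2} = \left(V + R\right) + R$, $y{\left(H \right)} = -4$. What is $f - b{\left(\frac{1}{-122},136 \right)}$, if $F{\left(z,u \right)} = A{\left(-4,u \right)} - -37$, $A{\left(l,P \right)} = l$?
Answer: $- \frac{1529025}{61} \approx -25066.0$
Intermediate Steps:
$b{\left(V,R \right)} = 2 V + 4 R$ ($b{\left(V,R \right)} = 2 \left(\left(V + R\right) + R\right) = 2 \left(\left(R + V\right) + R\right) = 2 \left(V + 2 R\right) = 2 V + 4 R$)
$F{\left(z,u \right)} = 33$ ($F{\left(z,u \right)} = -4 - -37 = -4 + 37 = 33$)
$f = -24522$ ($f = 2 \left(\left(220 \left(-18\right) - 8334\right) + 33\right) = 2 \left(\left(-3960 - 8334\right) + 33\right) = 2 \left(-12294 + 33\right) = 2 \left(-12261\right) = -24522$)
$f - b{\left(\frac{1}{-122},136 \right)} = -24522 - \left(\frac{2}{-122} + 4 \cdot 136\right) = -24522 - \left(2 \left(- \frac{1}{122}\right) + 544\right) = -24522 - \left(- \frac{1}{61} + 544\right) = -24522 - \frac{33183}{61} = - \frac{1529025}{61}$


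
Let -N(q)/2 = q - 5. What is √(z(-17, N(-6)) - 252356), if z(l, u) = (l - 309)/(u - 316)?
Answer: I*√111288507/21 ≈ 502.35*I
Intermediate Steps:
N(q) = 10 - 2*q (N(q) = -2*(q - 5) = -2*(-5 + q) = 10 - 2*q)
z(l, u) = (-309 + l)/(-316 + u)
√(z(-17, N(-6)) - 252356) = √((-309 - 17)/(-316 + (10 - 2*(-6))) - 252356) = √(-326/(-316 + (10 + 12)) - 252356) = √(-326/(-316 + 22) - 252356) = √(-326/(-294) - 252356) = √(-1/294*(-326) - 252356) = √(163/147 - 252356) = √(-37096169/147) = I*√111288507/21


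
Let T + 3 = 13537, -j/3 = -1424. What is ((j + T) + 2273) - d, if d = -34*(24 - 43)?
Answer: 19433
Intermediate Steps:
j = 4272 (j = -3*(-1424) = 4272)
T = 13534 (T = -3 + 13537 = 13534)
d = 646 (d = -34*(-19) = 646)
((j + T) + 2273) - d = ((4272 + 13534) + 2273) - 1*646 = (17806 + 2273) - 646 = 20079 - 646 = 19433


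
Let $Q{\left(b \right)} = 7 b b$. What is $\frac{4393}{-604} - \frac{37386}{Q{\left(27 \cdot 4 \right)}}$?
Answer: $- \frac{5295289}{684936} \approx -7.7311$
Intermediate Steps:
$Q{\left(b \right)} = 7 b^{2}$
$\frac{4393}{-604} - \frac{37386}{Q{\left(27 \cdot 4 \right)}} = \frac{4393}{-604} - \frac{37386}{7 \left(27 \cdot 4\right)^{2}} = 4393 \left(- \frac{1}{604}\right) - \frac{37386}{7 \cdot 108^{2}} = - \frac{4393}{604} - \frac{37386}{7 \cdot 11664} = - \frac{4393}{604} - \frac{37386}{81648} = - \frac{4393}{604} - \frac{2077}{4536} = - \frac{5295289}{684936}$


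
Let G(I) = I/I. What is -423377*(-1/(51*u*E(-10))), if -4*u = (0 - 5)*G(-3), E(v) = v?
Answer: -846754/1275 ≈ -664.12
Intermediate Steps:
G(I) = 1
u = 5/4 (u = -(0 - 5)/4 = -(-5)/4 = -¼*(-5) = 5/4 ≈ 1.2500)
-423377*(-1/(51*u*E(-10))) = -423377/(-10*(-51)*(5/4)) = -423377/(510*(5/4)) = -423377/1275/2 = -423377*2/1275 = -846754/1275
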